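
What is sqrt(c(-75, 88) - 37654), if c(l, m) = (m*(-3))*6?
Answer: I*sqrt(39238) ≈ 198.09*I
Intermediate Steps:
c(l, m) = -18*m (c(l, m) = -3*m*6 = -18*m)
sqrt(c(-75, 88) - 37654) = sqrt(-18*88 - 37654) = sqrt(-1584 - 37654) = sqrt(-39238) = I*sqrt(39238)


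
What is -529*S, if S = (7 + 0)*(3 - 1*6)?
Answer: 11109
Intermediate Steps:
S = -21 (S = 7*(3 - 6) = 7*(-3) = -21)
-529*S = -529*(-21) = 11109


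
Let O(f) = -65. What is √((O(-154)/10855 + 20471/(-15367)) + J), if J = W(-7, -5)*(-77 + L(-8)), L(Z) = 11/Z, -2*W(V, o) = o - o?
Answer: 2*I*√18208053754/233299 ≈ 1.1568*I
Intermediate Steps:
W(V, o) = 0 (W(V, o) = -(o - o)/2 = -½*0 = 0)
J = 0 (J = 0*(-77 + 11/(-8)) = 0*(-77 + 11*(-⅛)) = 0*(-77 - 11/8) = 0*(-627/8) = 0)
√((O(-154)/10855 + 20471/(-15367)) + J) = √((-65/10855 + 20471/(-15367)) + 0) = √((-65*1/10855 + 20471*(-1/15367)) + 0) = √((-1/167 - 1861/1397) + 0) = √(-312184/233299 + 0) = √(-312184/233299) = 2*I*√18208053754/233299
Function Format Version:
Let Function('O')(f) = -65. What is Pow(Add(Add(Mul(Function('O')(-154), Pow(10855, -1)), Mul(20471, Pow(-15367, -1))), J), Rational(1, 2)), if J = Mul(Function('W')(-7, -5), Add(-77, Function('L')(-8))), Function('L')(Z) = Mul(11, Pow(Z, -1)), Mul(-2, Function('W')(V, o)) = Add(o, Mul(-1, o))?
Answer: Mul(Rational(2, 233299), I, Pow(18208053754, Rational(1, 2))) ≈ Mul(1.1568, I)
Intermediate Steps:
Function('W')(V, o) = 0 (Function('W')(V, o) = Mul(Rational(-1, 2), Add(o, Mul(-1, o))) = Mul(Rational(-1, 2), 0) = 0)
J = 0 (J = Mul(0, Add(-77, Mul(11, Pow(-8, -1)))) = Mul(0, Add(-77, Mul(11, Rational(-1, 8)))) = Mul(0, Add(-77, Rational(-11, 8))) = Mul(0, Rational(-627, 8)) = 0)
Pow(Add(Add(Mul(Function('O')(-154), Pow(10855, -1)), Mul(20471, Pow(-15367, -1))), J), Rational(1, 2)) = Pow(Add(Add(Mul(-65, Pow(10855, -1)), Mul(20471, Pow(-15367, -1))), 0), Rational(1, 2)) = Pow(Add(Add(Mul(-65, Rational(1, 10855)), Mul(20471, Rational(-1, 15367))), 0), Rational(1, 2)) = Pow(Add(Add(Rational(-1, 167), Rational(-1861, 1397)), 0), Rational(1, 2)) = Pow(Add(Rational(-312184, 233299), 0), Rational(1, 2)) = Pow(Rational(-312184, 233299), Rational(1, 2)) = Mul(Rational(2, 233299), I, Pow(18208053754, Rational(1, 2)))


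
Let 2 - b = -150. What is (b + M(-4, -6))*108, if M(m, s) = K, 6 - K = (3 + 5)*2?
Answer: 15336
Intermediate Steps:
b = 152 (b = 2 - 1*(-150) = 2 + 150 = 152)
K = -10 (K = 6 - (3 + 5)*2 = 6 - 8*2 = 6 - 1*16 = 6 - 16 = -10)
M(m, s) = -10
(b + M(-4, -6))*108 = (152 - 10)*108 = 142*108 = 15336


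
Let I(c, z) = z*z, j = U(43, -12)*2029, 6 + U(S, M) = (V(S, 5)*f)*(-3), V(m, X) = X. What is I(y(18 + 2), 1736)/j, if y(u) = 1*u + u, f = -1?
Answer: 3013696/18261 ≈ 165.03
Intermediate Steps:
y(u) = 2*u (y(u) = u + u = 2*u)
U(S, M) = 9 (U(S, M) = -6 + (5*(-1))*(-3) = -6 - 5*(-3) = -6 + 15 = 9)
j = 18261 (j = 9*2029 = 18261)
I(c, z) = z**2
I(y(18 + 2), 1736)/j = 1736**2/18261 = 3013696*(1/18261) = 3013696/18261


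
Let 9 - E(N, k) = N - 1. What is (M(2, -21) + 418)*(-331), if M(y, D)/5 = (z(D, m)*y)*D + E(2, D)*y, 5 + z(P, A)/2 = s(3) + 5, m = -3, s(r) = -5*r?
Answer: -2250138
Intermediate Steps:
E(N, k) = 10 - N (E(N, k) = 9 - (N - 1) = 9 - (-1 + N) = 9 + (1 - N) = 10 - N)
z(P, A) = -30 (z(P, A) = -10 + 2*(-5*3 + 5) = -10 + 2*(-15 + 5) = -10 + 2*(-10) = -10 - 20 = -30)
M(y, D) = 40*y - 150*D*y (M(y, D) = 5*((-30*y)*D + (10 - 1*2)*y) = 5*(-30*D*y + (10 - 2)*y) = 5*(-30*D*y + 8*y) = 5*(8*y - 30*D*y) = 40*y - 150*D*y)
(M(2, -21) + 418)*(-331) = (10*2*(4 - 15*(-21)) + 418)*(-331) = (10*2*(4 + 315) + 418)*(-331) = (10*2*319 + 418)*(-331) = (6380 + 418)*(-331) = 6798*(-331) = -2250138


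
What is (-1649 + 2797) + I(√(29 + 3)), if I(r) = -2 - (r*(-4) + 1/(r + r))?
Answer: 1146 + 255*√2/16 ≈ 1168.5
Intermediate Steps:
I(r) = -2 + 4*r - 1/(2*r) (I(r) = -2 - (-4*r + 1/(2*r)) = -2 - (1/(2*r) - 4*r) = -2 + (4*r - 1/(2*r)) = -2 + 4*r - 1/(2*r))
(-1649 + 2797) + I(√(29 + 3)) = (-1649 + 2797) + (-2 + 4*√(29 + 3) - 1/(2*√(29 + 3))) = 1148 + (-2 + 4*√32 - √2/8/2) = 1148 + (-2 + 4*(4*√2) - √2/8/2) = 1148 + (-2 + 16*√2 - √2/16) = 1148 + (-2 + 255*√2/16) = 1146 + 255*√2/16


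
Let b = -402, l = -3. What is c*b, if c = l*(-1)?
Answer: -1206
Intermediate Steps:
c = 3 (c = -3*(-1) = 3)
c*b = 3*(-402) = -1206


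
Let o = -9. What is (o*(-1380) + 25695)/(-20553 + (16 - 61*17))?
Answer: -5445/3082 ≈ -1.7667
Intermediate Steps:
(o*(-1380) + 25695)/(-20553 + (16 - 61*17)) = (-9*(-1380) + 25695)/(-20553 + (16 - 61*17)) = (12420 + 25695)/(-20553 + (16 - 1037)) = 38115/(-20553 - 1021) = 38115/(-21574) = 38115*(-1/21574) = -5445/3082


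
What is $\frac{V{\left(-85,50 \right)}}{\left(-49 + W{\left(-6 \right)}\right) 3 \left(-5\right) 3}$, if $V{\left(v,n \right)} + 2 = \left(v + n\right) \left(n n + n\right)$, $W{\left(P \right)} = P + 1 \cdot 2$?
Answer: $- \frac{1684}{45} \approx -37.422$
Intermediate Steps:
$W{\left(P \right)} = 2 + P$ ($W{\left(P \right)} = P + 2 = 2 + P$)
$V{\left(v,n \right)} = -2 + \left(n + v\right) \left(n + n^{2}\right)$ ($V{\left(v,n \right)} = -2 + \left(v + n\right) \left(n n + n\right) = -2 + \left(n + v\right) \left(n^{2} + n\right) = -2 + \left(n + v\right) \left(n + n^{2}\right)$)
$\frac{V{\left(-85,50 \right)}}{\left(-49 + W{\left(-6 \right)}\right) 3 \left(-5\right) 3} = \frac{-2 + 50^{2} + 50^{3} + 50 \left(-85\right) - 85 \cdot 50^{2}}{\left(-49 + \left(2 - 6\right)\right) 3 \left(-5\right) 3} = \frac{-2 + 2500 + 125000 - 4250 - 212500}{\left(-49 - 4\right) \left(\left(-15\right) 3\right)} = \frac{-2 + 2500 + 125000 - 4250 - 212500}{\left(-53\right) \left(-45\right)} = - \frac{89252}{2385} = \left(-89252\right) \frac{1}{2385} = - \frac{1684}{45}$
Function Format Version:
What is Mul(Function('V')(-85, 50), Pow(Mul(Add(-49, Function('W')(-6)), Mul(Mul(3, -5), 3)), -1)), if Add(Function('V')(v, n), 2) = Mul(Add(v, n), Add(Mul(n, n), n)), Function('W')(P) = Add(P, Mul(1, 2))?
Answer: Rational(-1684, 45) ≈ -37.422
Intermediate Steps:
Function('W')(P) = Add(2, P) (Function('W')(P) = Add(P, 2) = Add(2, P))
Function('V')(v, n) = Add(-2, Mul(Add(n, v), Add(n, Pow(n, 2)))) (Function('V')(v, n) = Add(-2, Mul(Add(v, n), Add(Mul(n, n), n))) = Add(-2, Mul(Add(n, v), Add(Pow(n, 2), n))) = Add(-2, Mul(Add(n, v), Add(n, Pow(n, 2)))))
Mul(Function('V')(-85, 50), Pow(Mul(Add(-49, Function('W')(-6)), Mul(Mul(3, -5), 3)), -1)) = Mul(Add(-2, Pow(50, 2), Pow(50, 3), Mul(50, -85), Mul(-85, Pow(50, 2))), Pow(Mul(Add(-49, Add(2, -6)), Mul(Mul(3, -5), 3)), -1)) = Mul(Add(-2, 2500, 125000, -4250, Mul(-85, 2500)), Pow(Mul(Add(-49, -4), Mul(-15, 3)), -1)) = Mul(Add(-2, 2500, 125000, -4250, -212500), Pow(Mul(-53, -45), -1)) = Mul(-89252, Pow(2385, -1)) = Mul(-89252, Rational(1, 2385)) = Rational(-1684, 45)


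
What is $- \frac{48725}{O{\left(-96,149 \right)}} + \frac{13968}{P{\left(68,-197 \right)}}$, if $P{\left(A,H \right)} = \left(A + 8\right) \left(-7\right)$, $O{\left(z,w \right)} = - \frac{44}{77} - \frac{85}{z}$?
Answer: $- \frac{4355582412}{28063} \approx -1.5521 \cdot 10^{5}$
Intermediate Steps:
$O{\left(z,w \right)} = - \frac{4}{7} - \frac{85}{z}$ ($O{\left(z,w \right)} = \left(-44\right) \frac{1}{77} - \frac{85}{z} = - \frac{4}{7} - \frac{85}{z}$)
$P{\left(A,H \right)} = -56 - 7 A$ ($P{\left(A,H \right)} = \left(8 + A\right) \left(-7\right) = -56 - 7 A$)
$- \frac{48725}{O{\left(-96,149 \right)}} + \frac{13968}{P{\left(68,-197 \right)}} = - \frac{48725}{- \frac{4}{7} - \frac{85}{-96}} + \frac{13968}{-56 - 476} = - \frac{48725}{- \frac{4}{7} - - \frac{85}{96}} + \frac{13968}{-56 - 476} = - \frac{48725}{- \frac{4}{7} + \frac{85}{96}} + \frac{13968}{-532} = - \frac{48725}{\frac{211}{672}} + 13968 \left(- \frac{1}{532}\right) = \left(-48725\right) \frac{672}{211} - \frac{3492}{133} = - \frac{32743200}{211} - \frac{3492}{133} = - \frac{4355582412}{28063}$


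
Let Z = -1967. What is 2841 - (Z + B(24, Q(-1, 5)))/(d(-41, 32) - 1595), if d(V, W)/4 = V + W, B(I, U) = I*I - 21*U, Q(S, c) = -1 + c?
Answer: 4632196/1631 ≈ 2840.1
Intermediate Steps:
B(I, U) = I**2 - 21*U
d(V, W) = 4*V + 4*W (d(V, W) = 4*(V + W) = 4*V + 4*W)
2841 - (Z + B(24, Q(-1, 5)))/(d(-41, 32) - 1595) = 2841 - (-1967 + (24**2 - 21*(-1 + 5)))/((4*(-41) + 4*32) - 1595) = 2841 - (-1967 + (576 - 21*4))/((-164 + 128) - 1595) = 2841 - (-1967 + (576 - 84))/(-36 - 1595) = 2841 - (-1967 + 492)/(-1631) = 2841 - (-1475)*(-1)/1631 = 2841 - 1*1475/1631 = 2841 - 1475/1631 = 4632196/1631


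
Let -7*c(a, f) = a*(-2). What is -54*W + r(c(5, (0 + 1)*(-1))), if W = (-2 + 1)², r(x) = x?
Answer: -368/7 ≈ -52.571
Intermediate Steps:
c(a, f) = 2*a/7 (c(a, f) = -a*(-2)/7 = -(-2)*a/7 = 2*a/7)
W = 1 (W = (-1)² = 1)
-54*W + r(c(5, (0 + 1)*(-1))) = -54*1 + (2/7)*5 = -54 + 10/7 = -368/7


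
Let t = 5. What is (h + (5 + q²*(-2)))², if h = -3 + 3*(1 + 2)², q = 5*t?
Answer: 1490841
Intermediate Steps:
q = 25 (q = 5*5 = 25)
h = 24 (h = -3 + 3*3² = -3 + 3*9 = -3 + 27 = 24)
(h + (5 + q²*(-2)))² = (24 + (5 + 25²*(-2)))² = (24 + (5 + 625*(-2)))² = (24 + (5 - 1250))² = (24 - 1245)² = (-1221)² = 1490841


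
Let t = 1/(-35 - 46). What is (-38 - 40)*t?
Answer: 26/27 ≈ 0.96296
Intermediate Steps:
t = -1/81 (t = 1/(-81) = -1/81 ≈ -0.012346)
(-38 - 40)*t = (-38 - 40)*(-1/81) = -78*(-1/81) = 26/27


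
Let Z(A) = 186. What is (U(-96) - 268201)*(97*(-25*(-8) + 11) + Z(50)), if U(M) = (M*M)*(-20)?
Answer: -9345916213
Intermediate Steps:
U(M) = -20*M² (U(M) = M²*(-20) = -20*M²)
(U(-96) - 268201)*(97*(-25*(-8) + 11) + Z(50)) = (-20*(-96)² - 268201)*(97*(-25*(-8) + 11) + 186) = (-20*9216 - 268201)*(97*(200 + 11) + 186) = (-184320 - 268201)*(97*211 + 186) = -452521*(20467 + 186) = -452521*20653 = -9345916213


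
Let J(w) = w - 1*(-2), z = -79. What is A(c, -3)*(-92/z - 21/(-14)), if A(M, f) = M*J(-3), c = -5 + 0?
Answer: 2105/158 ≈ 13.323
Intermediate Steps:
J(w) = 2 + w (J(w) = w + 2 = 2 + w)
c = -5
A(M, f) = -M (A(M, f) = M*(2 - 3) = M*(-1) = -M)
A(c, -3)*(-92/z - 21/(-14)) = (-1*(-5))*(-92/(-79) - 21/(-14)) = 5*(-92*(-1/79) - 21*(-1/14)) = 5*(92/79 + 3/2) = 5*(421/158) = 2105/158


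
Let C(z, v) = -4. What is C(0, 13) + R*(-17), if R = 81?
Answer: -1381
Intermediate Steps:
C(0, 13) + R*(-17) = -4 + 81*(-17) = -4 - 1377 = -1381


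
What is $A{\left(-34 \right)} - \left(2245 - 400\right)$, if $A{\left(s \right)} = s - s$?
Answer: $-1845$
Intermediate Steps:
$A{\left(s \right)} = 0$
$A{\left(-34 \right)} - \left(2245 - 400\right) = 0 - \left(2245 - 400\right) = 0 - 1845 = -1845$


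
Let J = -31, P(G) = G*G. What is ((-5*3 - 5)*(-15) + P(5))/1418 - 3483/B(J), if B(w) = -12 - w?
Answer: -4932719/26942 ≈ -183.09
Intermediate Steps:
P(G) = G**2
((-5*3 - 5)*(-15) + P(5))/1418 - 3483/B(J) = ((-5*3 - 5)*(-15) + 5**2)/1418 - 3483/(-12 - 1*(-31)) = ((-15 - 5)*(-15) + 25)*(1/1418) - 3483/(-12 + 31) = (-20*(-15) + 25)*(1/1418) - 3483/19 = (300 + 25)*(1/1418) - 3483*1/19 = 325*(1/1418) - 3483/19 = 325/1418 - 3483/19 = -4932719/26942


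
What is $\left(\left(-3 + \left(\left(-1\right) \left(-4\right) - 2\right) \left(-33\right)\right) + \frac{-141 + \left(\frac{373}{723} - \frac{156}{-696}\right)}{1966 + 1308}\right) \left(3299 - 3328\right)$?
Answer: $\frac{9479023865}{4734204} \approx 2002.2$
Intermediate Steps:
$\left(\left(-3 + \left(\left(-1\right) \left(-4\right) - 2\right) \left(-33\right)\right) + \frac{-141 + \left(\frac{373}{723} - \frac{156}{-696}\right)}{1966 + 1308}\right) \left(3299 - 3328\right) = \left(\left(-3 + \left(4 - 2\right) \left(-33\right)\right) + \frac{-141 + \left(373 \cdot \frac{1}{723} - - \frac{13}{58}\right)}{3274}\right) \left(-29\right) = \left(\left(-3 + 2 \left(-33\right)\right) + \left(-141 + \left(\frac{373}{723} + \frac{13}{58}\right)\right) \frac{1}{3274}\right) \left(-29\right) = \left(\left(-3 - 66\right) + \left(-141 + \frac{31033}{41934}\right) \frac{1}{3274}\right) \left(-29\right) = \left(-69 - \frac{5881661}{137291916}\right) \left(-29\right) = \left(- \frac{9479023865}{137291916}\right) \left(-29\right) = \frac{9479023865}{4734204}$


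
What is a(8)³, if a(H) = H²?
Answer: 262144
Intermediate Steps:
a(8)³ = (8²)³ = 64³ = 262144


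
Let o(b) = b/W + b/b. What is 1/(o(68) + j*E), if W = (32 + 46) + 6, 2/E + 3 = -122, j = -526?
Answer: 2625/26842 ≈ 0.097795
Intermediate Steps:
E = -2/125 (E = 2/(-3 - 122) = 2/(-125) = 2*(-1/125) = -2/125 ≈ -0.016000)
W = 84 (W = 78 + 6 = 84)
o(b) = 1 + b/84 (o(b) = b/84 + b/b = b*(1/84) + 1 = b/84 + 1 = 1 + b/84)
1/(o(68) + j*E) = 1/((1 + (1/84)*68) - 526*(-2/125)) = 1/((1 + 17/21) + 1052/125) = 1/(38/21 + 1052/125) = 1/(26842/2625) = 2625/26842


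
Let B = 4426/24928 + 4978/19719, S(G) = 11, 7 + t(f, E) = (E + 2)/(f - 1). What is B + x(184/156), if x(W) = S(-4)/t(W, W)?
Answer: 8950390619/6144440400 ≈ 1.4567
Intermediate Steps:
t(f, E) = -7 + (2 + E)/(-1 + f) (t(f, E) = -7 + (E + 2)/(f - 1) = -7 + (2 + E)/(-1 + f))
B = 105683939/245777616 (B = 4426*(1/24928) + 4978*(1/19719) = 2213/12464 + 4978/19719 = 105683939/245777616 ≈ 0.43000)
x(W) = 11*(-1 + W)/(9 - 6*W) (x(W) = 11/(((9 + W - 7*W)/(-1 + W))) = 11/(((9 - 6*W)/(-1 + W))) = 11*((-1 + W)/(9 - 6*W)) = 11*(-1 + W)/(9 - 6*W))
B + x(184/156) = 105683939/245777616 + 11*(-1 + 184/156)/(3*(3 - 368/156)) = 105683939/245777616 + 11*(-1 + 184*(1/156))/(3*(3 - 368/156)) = 105683939/245777616 + 11*(-1 + 46/39)/(3*(3 - 2*46/39)) = 105683939/245777616 + (11/3)*(7/39)/(3 - 92/39) = 105683939/245777616 + (11/3)*(7/39)/(25/39) = 105683939/245777616 + (11/3)*(39/25)*(7/39) = 105683939/245777616 + 77/75 = 8950390619/6144440400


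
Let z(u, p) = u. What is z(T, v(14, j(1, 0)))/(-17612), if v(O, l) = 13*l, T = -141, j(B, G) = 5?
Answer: 141/17612 ≈ 0.0080059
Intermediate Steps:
z(T, v(14, j(1, 0)))/(-17612) = -141/(-17612) = -141*(-1/17612) = 141/17612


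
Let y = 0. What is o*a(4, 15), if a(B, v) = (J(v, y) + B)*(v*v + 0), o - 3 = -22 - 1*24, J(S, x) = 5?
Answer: -87075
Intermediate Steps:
o = -43 (o = 3 + (-22 - 1*24) = 3 + (-22 - 24) = 3 - 46 = -43)
a(B, v) = v²*(5 + B) (a(B, v) = (5 + B)*(v*v + 0) = (5 + B)*(v² + 0) = (5 + B)*v² = v²*(5 + B))
o*a(4, 15) = -43*15²*(5 + 4) = -9675*9 = -43*2025 = -87075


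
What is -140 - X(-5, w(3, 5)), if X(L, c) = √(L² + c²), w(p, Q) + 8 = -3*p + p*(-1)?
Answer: -140 - 5*√17 ≈ -160.62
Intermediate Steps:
w(p, Q) = -8 - 4*p (w(p, Q) = -8 + (-3*p + p*(-1)) = -8 + (-3*p - p) = -8 - 4*p)
-140 - X(-5, w(3, 5)) = -140 - √((-5)² + (-8 - 4*3)²) = -140 - √(25 + (-8 - 12)²) = -140 - √(25 + (-20)²) = -140 - √(25 + 400) = -140 - √425 = -140 - 5*√17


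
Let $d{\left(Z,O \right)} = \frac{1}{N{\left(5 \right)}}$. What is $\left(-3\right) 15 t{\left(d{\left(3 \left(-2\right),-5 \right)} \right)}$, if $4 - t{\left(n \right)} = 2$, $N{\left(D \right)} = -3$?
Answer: $-90$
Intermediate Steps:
$d{\left(Z,O \right)} = - \frac{1}{3}$ ($d{\left(Z,O \right)} = \frac{1}{-3} = - \frac{1}{3}$)
$t{\left(n \right)} = 2$ ($t{\left(n \right)} = 4 - 2 = 2$)
$\left(-3\right) 15 t{\left(d{\left(3 \left(-2\right),-5 \right)} \right)} = \left(-3\right) 15 \cdot 2 = \left(-45\right) 2 = -90$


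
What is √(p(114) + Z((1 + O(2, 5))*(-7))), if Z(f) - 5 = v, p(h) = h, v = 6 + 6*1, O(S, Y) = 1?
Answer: √131 ≈ 11.446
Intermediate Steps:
v = 12 (v = 6 + 6 = 12)
Z(f) = 17 (Z(f) = 5 + 12 = 17)
√(p(114) + Z((1 + O(2, 5))*(-7))) = √(114 + 17) = √131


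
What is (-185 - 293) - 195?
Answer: -673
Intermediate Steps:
(-185 - 293) - 195 = -478 - 195 = -673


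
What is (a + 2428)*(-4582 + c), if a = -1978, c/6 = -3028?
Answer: -10237500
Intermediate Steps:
c = -18168 (c = 6*(-3028) = -18168)
(a + 2428)*(-4582 + c) = (-1978 + 2428)*(-4582 - 18168) = 450*(-22750) = -10237500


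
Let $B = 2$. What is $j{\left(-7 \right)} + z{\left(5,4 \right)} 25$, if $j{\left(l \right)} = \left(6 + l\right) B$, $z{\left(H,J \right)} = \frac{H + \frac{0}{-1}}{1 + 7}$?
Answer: $\frac{109}{8} \approx 13.625$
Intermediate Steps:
$z{\left(H,J \right)} = \frac{H}{8}$ ($z{\left(H,J \right)} = \frac{H + 0 \left(-1\right)}{8} = \left(H + 0\right) \frac{1}{8} = H \frac{1}{8} = \frac{H}{8}$)
$j{\left(l \right)} = 12 + 2 l$ ($j{\left(l \right)} = \left(6 + l\right) 2 = 12 + 2 l$)
$j{\left(-7 \right)} + z{\left(5,4 \right)} 25 = \left(12 + 2 \left(-7\right)\right) + \frac{1}{8} \cdot 5 \cdot 25 = \left(12 - 14\right) + \frac{5}{8} \cdot 25 = -2 + \frac{125}{8} = \frac{109}{8}$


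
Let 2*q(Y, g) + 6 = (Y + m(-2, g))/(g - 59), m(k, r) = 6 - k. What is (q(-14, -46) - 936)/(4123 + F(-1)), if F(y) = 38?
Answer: -32864/145635 ≈ -0.22566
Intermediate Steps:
q(Y, g) = -3 + (8 + Y)/(2*(-59 + g)) (q(Y, g) = -3 + ((Y + (6 - 1*(-2)))/(g - 59))/2 = -3 + ((Y + (6 + 2))/(-59 + g))/2 = -3 + ((Y + 8)/(-59 + g))/2 = -3 + ((8 + Y)/(-59 + g))/2 = -3 + (8 + Y)/(2*(-59 + g)))
(q(-14, -46) - 936)/(4123 + F(-1)) = ((362 - 14 - 6*(-46))/(2*(-59 - 46)) - 936)/(4123 + 38) = ((½)*(362 - 14 + 276)/(-105) - 936)/4161 = ((½)*(-1/105)*624 - 936)*(1/4161) = (-104/35 - 936)*(1/4161) = -32864/35*1/4161 = -32864/145635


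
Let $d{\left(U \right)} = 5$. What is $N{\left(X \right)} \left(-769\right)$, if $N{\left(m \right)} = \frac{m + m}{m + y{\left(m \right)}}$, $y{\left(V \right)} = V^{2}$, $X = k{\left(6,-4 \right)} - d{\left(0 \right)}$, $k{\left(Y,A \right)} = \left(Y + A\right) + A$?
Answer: $\frac{769}{3} \approx 256.33$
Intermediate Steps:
$k{\left(Y,A \right)} = Y + 2 A$ ($k{\left(Y,A \right)} = \left(A + Y\right) + A = Y + 2 A$)
$X = -7$ ($X = \left(6 + 2 \left(-4\right)\right) - 5 = \left(6 - 8\right) - 5 = -2 - 5 = -7$)
$N{\left(m \right)} = \frac{2 m}{m + m^{2}}$ ($N{\left(m \right)} = \frac{m + m}{m + m^{2}} = \frac{2 m}{m + m^{2}}$)
$N{\left(X \right)} \left(-769\right) = \frac{2}{1 - 7} \left(-769\right) = \frac{2}{-6} \left(-769\right) = 2 \left(- \frac{1}{6}\right) \left(-769\right) = \left(- \frac{1}{3}\right) \left(-769\right) = \frac{769}{3}$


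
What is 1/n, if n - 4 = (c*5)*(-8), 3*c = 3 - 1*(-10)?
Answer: -3/508 ≈ -0.0059055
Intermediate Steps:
c = 13/3 (c = (3 - 1*(-10))/3 = (3 + 10)/3 = (⅓)*13 = 13/3 ≈ 4.3333)
n = -508/3 (n = 4 + ((13/3)*5)*(-8) = 4 + (65/3)*(-8) = 4 - 520/3 = -508/3 ≈ -169.33)
1/n = 1/(-508/3) = -3/508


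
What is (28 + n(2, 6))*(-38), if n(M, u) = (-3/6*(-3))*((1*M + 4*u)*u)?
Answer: -9956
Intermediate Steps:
n(M, u) = 3*u*(M + 4*u)/2 (n(M, u) = (-3*1/6*(-3))*((M + 4*u)*u) = (-1/2*(-3))*(u*(M + 4*u)) = 3*(u*(M + 4*u))/2 = 3*u*(M + 4*u)/2)
(28 + n(2, 6))*(-38) = (28 + (3/2)*6*(2 + 4*6))*(-38) = (28 + (3/2)*6*(2 + 24))*(-38) = (28 + (3/2)*6*26)*(-38) = (28 + 234)*(-38) = 262*(-38) = -9956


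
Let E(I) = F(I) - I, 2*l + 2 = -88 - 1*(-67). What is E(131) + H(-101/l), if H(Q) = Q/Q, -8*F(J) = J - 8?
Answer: -1163/8 ≈ -145.38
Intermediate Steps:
l = -23/2 (l = -1 + (-88 - 1*(-67))/2 = -1 + (-88 + 67)/2 = -1 + (1/2)*(-21) = -1 - 21/2 = -23/2 ≈ -11.500)
F(J) = 1 - J/8 (F(J) = -(J - 8)/8 = -(-8 + J)/8 = 1 - J/8)
H(Q) = 1
E(I) = 1 - 9*I/8 (E(I) = (1 - I/8) - I = 1 - 9*I/8)
E(131) + H(-101/l) = (1 - 9/8*131) + 1 = (1 - 1179/8) + 1 = -1171/8 + 1 = -1163/8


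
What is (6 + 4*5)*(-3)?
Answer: -78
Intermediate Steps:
(6 + 4*5)*(-3) = (6 + 20)*(-3) = 26*(-3) = -78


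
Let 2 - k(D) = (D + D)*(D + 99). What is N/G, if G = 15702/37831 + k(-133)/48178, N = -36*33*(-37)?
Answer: 1483614241252/7674501 ≈ 1.9332e+5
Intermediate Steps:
N = 43956 (N = -1188*(-37) = 43956)
k(D) = 2 - 2*D*(99 + D) (k(D) = 2 - (D + D)*(D + 99) = 2 - 2*D*(99 + D))
G = 207211527/911310959 (G = 15702/37831 + (2 - 198*(-133) - 2*(-133)**2)/48178 = 15702*(1/37831) + (2 + 26334 - 2*17689)*(1/48178) = 15702/37831 + (2 + 26334 - 35378)*(1/48178) = 15702/37831 - 9042*1/48178 = 15702/37831 - 4521/24089 = 207211527/911310959 ≈ 0.22738)
N/G = 43956/(207211527/911310959) = 43956*(911310959/207211527) = 1483614241252/7674501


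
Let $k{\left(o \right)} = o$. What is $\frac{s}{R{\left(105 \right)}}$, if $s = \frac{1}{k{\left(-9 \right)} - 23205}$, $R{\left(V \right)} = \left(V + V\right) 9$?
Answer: $- \frac{1}{43874460} \approx -2.2792 \cdot 10^{-8}$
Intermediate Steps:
$R{\left(V \right)} = 18 V$ ($R{\left(V \right)} = 2 V 9 = 18 V$)
$s = - \frac{1}{23214}$ ($s = \frac{1}{-9 - 23205} = \frac{1}{-23214} = - \frac{1}{23214} \approx -4.3077 \cdot 10^{-5}$)
$\frac{s}{R{\left(105 \right)}} = - \frac{1}{23214 \cdot 18 \cdot 105} = - \frac{1}{23214 \cdot 1890} = \left(- \frac{1}{23214}\right) \frac{1}{1890} = - \frac{1}{43874460}$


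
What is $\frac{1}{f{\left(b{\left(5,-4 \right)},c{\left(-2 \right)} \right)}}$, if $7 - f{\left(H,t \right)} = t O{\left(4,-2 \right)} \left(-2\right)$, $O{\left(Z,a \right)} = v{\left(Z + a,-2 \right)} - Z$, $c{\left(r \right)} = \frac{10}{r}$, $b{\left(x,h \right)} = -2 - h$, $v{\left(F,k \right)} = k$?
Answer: $\frac{1}{67} \approx 0.014925$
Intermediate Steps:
$O{\left(Z,a \right)} = -2 - Z$
$f{\left(H,t \right)} = 7 - 12 t$ ($f{\left(H,t \right)} = 7 - t \left(-2 - 4\right) \left(-2\right) = 7 - t \left(-6\right) \left(-2\right) = 7 - - 6 t \left(-2\right) = 7 - 12 t$)
$\frac{1}{f{\left(b{\left(5,-4 \right)},c{\left(-2 \right)} \right)}} = \frac{1}{7 - 12 \frac{10}{-2}} = \frac{1}{7 - 12 \cdot 10 \left(- \frac{1}{2}\right)} = \frac{1}{7 - -60} = \frac{1}{7 + 60} = \frac{1}{67}$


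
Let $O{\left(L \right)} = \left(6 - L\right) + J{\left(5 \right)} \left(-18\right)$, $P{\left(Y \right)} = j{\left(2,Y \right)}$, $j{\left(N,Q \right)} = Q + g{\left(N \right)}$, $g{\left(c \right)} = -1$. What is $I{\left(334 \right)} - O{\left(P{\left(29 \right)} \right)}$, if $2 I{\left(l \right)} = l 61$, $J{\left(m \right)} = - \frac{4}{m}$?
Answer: $\frac{50973}{5} \approx 10195.0$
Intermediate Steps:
$j{\left(N,Q \right)} = -1 + Q$ ($j{\left(N,Q \right)} = Q - 1 = -1 + Q$)
$P{\left(Y \right)} = -1 + Y$
$I{\left(l \right)} = \frac{61 l}{2}$ ($I{\left(l \right)} = \frac{l 61}{2} = \frac{61 l}{2}$)
$O{\left(L \right)} = \frac{102}{5} - L$ ($O{\left(L \right)} = \left(6 - L\right) + - \frac{4}{5} \left(-18\right) = \left(6 - L\right) + \left(-4\right) \frac{1}{5} \left(-18\right) = \left(6 - L\right) - - \frac{72}{5} = \left(6 - L\right) + \frac{72}{5} = \frac{102}{5} - L$)
$I{\left(334 \right)} - O{\left(P{\left(29 \right)} \right)} = \frac{61}{2} \cdot 334 - \left(\frac{102}{5} - \left(-1 + 29\right)\right) = 10187 - \left(\frac{102}{5} - 28\right) = 10187 - - \frac{38}{5} = 10187 + \frac{38}{5} = \frac{50973}{5}$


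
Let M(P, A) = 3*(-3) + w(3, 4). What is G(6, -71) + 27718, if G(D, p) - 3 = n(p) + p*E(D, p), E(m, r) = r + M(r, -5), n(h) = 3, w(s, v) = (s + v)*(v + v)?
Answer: 29428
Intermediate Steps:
w(s, v) = 2*v*(s + v) (w(s, v) = (s + v)*(2*v) = 2*v*(s + v))
M(P, A) = 47 (M(P, A) = 3*(-3) + 2*4*(3 + 4) = -9 + 2*4*7 = -9 + 56 = 47)
E(m, r) = 47 + r (E(m, r) = r + 47 = 47 + r)
G(D, p) = 6 + p*(47 + p) (G(D, p) = 3 + (3 + p*(47 + p)) = 6 + p*(47 + p))
G(6, -71) + 27718 = (6 - 71*(47 - 71)) + 27718 = (6 - 71*(-24)) + 27718 = (6 + 1704) + 27718 = 1710 + 27718 = 29428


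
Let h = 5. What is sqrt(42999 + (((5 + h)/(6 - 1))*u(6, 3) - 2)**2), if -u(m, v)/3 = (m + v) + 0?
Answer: sqrt(46135) ≈ 214.79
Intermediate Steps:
u(m, v) = -3*m - 3*v (u(m, v) = -3*((m + v) + 0) = -3*(m + v) = -3*m - 3*v)
sqrt(42999 + (((5 + h)/(6 - 1))*u(6, 3) - 2)**2) = sqrt(42999 + (((5 + 5)/(6 - 1))*(-3*6 - 3*3) - 2)**2) = sqrt(42999 + ((10/5)*(-18 - 9) - 2)**2) = sqrt(42999 + ((10*(1/5))*(-27) - 2)**2) = sqrt(42999 + (2*(-27) - 2)**2) = sqrt(42999 + (-54 - 2)**2) = sqrt(42999 + (-56)**2) = sqrt(42999 + 3136) = sqrt(46135)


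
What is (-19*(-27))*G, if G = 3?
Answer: 1539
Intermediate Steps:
(-19*(-27))*G = -19*(-27)*3 = 513*3 = 1539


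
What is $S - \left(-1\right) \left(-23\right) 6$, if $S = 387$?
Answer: $249$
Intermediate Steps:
$S - \left(-1\right) \left(-23\right) 6 = 387 - \left(-1\right) \left(-23\right) 6 = 387 - 23 \cdot 6 = 387 - 138 = 249$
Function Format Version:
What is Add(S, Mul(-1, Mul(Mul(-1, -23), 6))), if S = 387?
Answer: 249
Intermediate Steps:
Add(S, Mul(-1, Mul(Mul(-1, -23), 6))) = Add(387, Mul(-1, Mul(Mul(-1, -23), 6))) = Add(387, Mul(-1, Mul(23, 6))) = Add(387, Mul(-1, 138)) = Add(387, -138) = 249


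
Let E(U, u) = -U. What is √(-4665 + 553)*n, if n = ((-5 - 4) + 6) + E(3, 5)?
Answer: -24*I*√257 ≈ -384.75*I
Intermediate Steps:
n = -6 (n = ((-5 - 4) + 6) - 1*3 = (-9 + 6) - 3 = -3 - 3 = -6)
√(-4665 + 553)*n = √(-4665 + 553)*(-6) = √(-4112)*(-6) = (4*I*√257)*(-6) = -24*I*√257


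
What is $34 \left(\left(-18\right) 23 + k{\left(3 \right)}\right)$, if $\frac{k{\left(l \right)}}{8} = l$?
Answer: $-13260$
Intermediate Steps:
$k{\left(l \right)} = 8 l$
$34 \left(\left(-18\right) 23 + k{\left(3 \right)}\right) = 34 \left(\left(-18\right) 23 + 8 \cdot 3\right) = 34 \left(-414 + 24\right) = 34 \left(-390\right) = -13260$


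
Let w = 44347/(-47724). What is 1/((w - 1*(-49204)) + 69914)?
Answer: 47724/5684743085 ≈ 8.3951e-6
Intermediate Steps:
w = -44347/47724 (w = 44347*(-1/47724) = -44347/47724 ≈ -0.92924)
1/((w - 1*(-49204)) + 69914) = 1/((-44347/47724 - 1*(-49204)) + 69914) = 1/((-44347/47724 + 49204) + 69914) = 1/(2348167349/47724 + 69914) = 1/(5684743085/47724) = 47724/5684743085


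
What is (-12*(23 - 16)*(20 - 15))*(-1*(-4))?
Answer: -1680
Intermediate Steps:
(-12*(23 - 16)*(20 - 15))*(-1*(-4)) = -84*5*4 = -12*35*4 = -420*4 = -1680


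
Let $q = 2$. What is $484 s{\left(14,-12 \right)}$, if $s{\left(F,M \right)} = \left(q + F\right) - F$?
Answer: $968$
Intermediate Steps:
$s{\left(F,M \right)} = 2$ ($s{\left(F,M \right)} = \left(2 + F\right) - F = 2$)
$484 s{\left(14,-12 \right)} = 484 \cdot 2 = 968$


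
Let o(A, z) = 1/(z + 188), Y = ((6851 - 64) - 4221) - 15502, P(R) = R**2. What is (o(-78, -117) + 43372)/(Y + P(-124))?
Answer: 3079413/173240 ≈ 17.775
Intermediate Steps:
Y = -12936 (Y = (6787 - 4221) - 15502 = 2566 - 15502 = -12936)
o(A, z) = 1/(188 + z)
(o(-78, -117) + 43372)/(Y + P(-124)) = (1/(188 - 117) + 43372)/(-12936 + (-124)**2) = (1/71 + 43372)/(-12936 + 15376) = (1/71 + 43372)/2440 = (3079413/71)*(1/2440) = 3079413/173240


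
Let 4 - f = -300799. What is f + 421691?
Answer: 722494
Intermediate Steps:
f = 300803 (f = 4 - 1*(-300799) = 4 + 300799 = 300803)
f + 421691 = 300803 + 421691 = 722494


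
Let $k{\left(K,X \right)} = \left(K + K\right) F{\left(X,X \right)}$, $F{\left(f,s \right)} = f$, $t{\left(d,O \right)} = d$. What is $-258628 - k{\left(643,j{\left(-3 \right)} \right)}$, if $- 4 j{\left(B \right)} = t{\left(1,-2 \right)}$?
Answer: $- \frac{516613}{2} \approx -2.5831 \cdot 10^{5}$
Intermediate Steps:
$j{\left(B \right)} = - \frac{1}{4}$ ($j{\left(B \right)} = \left(- \frac{1}{4}\right) 1 = - \frac{1}{4}$)
$k{\left(K,X \right)} = 2 K X$ ($k{\left(K,X \right)} = \left(K + K\right) X = 2 K X$)
$-258628 - k{\left(643,j{\left(-3 \right)} \right)} = -258628 - 2 \cdot 643 \left(- \frac{1}{4}\right) = -258628 - - \frac{643}{2} = -258628 + \frac{643}{2} = - \frac{516613}{2}$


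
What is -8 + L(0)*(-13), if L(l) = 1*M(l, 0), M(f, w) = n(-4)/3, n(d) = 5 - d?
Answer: -47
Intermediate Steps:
M(f, w) = 3 (M(f, w) = (5 - 1*(-4))/3 = (5 + 4)*(1/3) = 9*(1/3) = 3)
L(l) = 3 (L(l) = 1*3 = 3)
-8 + L(0)*(-13) = -8 + 3*(-13) = -8 - 39 = -47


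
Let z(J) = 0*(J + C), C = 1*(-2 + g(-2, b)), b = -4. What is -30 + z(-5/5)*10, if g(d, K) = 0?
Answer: -30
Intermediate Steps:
C = -2 (C = 1*(-2 + 0) = 1*(-2) = -2)
z(J) = 0 (z(J) = 0*(J - 2) = 0*(-2 + J) = 0)
-30 + z(-5/5)*10 = -30 + 0*10 = -30 + 0 = -30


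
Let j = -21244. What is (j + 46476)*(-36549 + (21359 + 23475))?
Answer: 209047120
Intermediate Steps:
(j + 46476)*(-36549 + (21359 + 23475)) = (-21244 + 46476)*(-36549 + (21359 + 23475)) = 25232*(-36549 + 44834) = 25232*8285 = 209047120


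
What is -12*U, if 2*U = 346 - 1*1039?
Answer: 4158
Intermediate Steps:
U = -693/2 (U = (346 - 1*1039)/2 = (346 - 1039)/2 = (½)*(-693) = -693/2 ≈ -346.50)
-12*U = -12*(-693/2) = 4158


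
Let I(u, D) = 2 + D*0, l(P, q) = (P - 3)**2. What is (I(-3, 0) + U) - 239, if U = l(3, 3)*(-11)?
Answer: -237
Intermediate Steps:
l(P, q) = (-3 + P)**2
I(u, D) = 2 (I(u, D) = 2 + 0 = 2)
U = 0 (U = (-3 + 3)**2*(-11) = 0**2*(-11) = 0*(-11) = 0)
(I(-3, 0) + U) - 239 = (2 + 0) - 239 = 2 - 239 = -237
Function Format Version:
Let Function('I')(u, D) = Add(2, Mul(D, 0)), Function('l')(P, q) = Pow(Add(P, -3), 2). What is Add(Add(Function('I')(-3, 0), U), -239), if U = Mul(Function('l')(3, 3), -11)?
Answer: -237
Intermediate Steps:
Function('l')(P, q) = Pow(Add(-3, P), 2)
Function('I')(u, D) = 2 (Function('I')(u, D) = Add(2, 0) = 2)
U = 0 (U = Mul(Pow(Add(-3, 3), 2), -11) = Mul(Pow(0, 2), -11) = Mul(0, -11) = 0)
Add(Add(Function('I')(-3, 0), U), -239) = Add(Add(2, 0), -239) = Add(2, -239) = -237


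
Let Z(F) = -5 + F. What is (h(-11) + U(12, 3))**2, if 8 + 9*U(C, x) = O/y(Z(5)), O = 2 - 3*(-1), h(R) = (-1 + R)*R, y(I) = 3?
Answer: 12567025/729 ≈ 17239.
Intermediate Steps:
h(R) = R*(-1 + R)
O = 5 (O = 2 + 3 = 5)
U(C, x) = -19/27 (U(C, x) = -8/9 + (5/3)/9 = -8/9 + (5*(1/3))/9 = -8/9 + (1/9)*(5/3) = -8/9 + 5/27 = -19/27)
(h(-11) + U(12, 3))**2 = (-11*(-1 - 11) - 19/27)**2 = (-11*(-12) - 19/27)**2 = (132 - 19/27)**2 = (3545/27)**2 = 12567025/729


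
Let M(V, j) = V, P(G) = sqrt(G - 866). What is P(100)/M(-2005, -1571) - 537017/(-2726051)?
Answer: 537017/2726051 - I*sqrt(766)/2005 ≈ 0.19699 - 0.013804*I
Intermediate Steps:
P(G) = sqrt(-866 + G)
P(100)/M(-2005, -1571) - 537017/(-2726051) = sqrt(-866 + 100)/(-2005) - 537017/(-2726051) = sqrt(-766)*(-1/2005) - 537017*(-1/2726051) = (I*sqrt(766))*(-1/2005) + 537017/2726051 = -I*sqrt(766)/2005 + 537017/2726051 = 537017/2726051 - I*sqrt(766)/2005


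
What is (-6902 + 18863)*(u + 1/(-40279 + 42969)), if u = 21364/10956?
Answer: 57293305623/2455970 ≈ 23328.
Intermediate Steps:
u = 5341/2739 (u = 21364*(1/10956) = 5341/2739 ≈ 1.9500)
(-6902 + 18863)*(u + 1/(-40279 + 42969)) = (-6902 + 18863)*(5341/2739 + 1/(-40279 + 42969)) = 11961*(5341/2739 + 1/2690) = 11961*(14370029/7367910) = 57293305623/2455970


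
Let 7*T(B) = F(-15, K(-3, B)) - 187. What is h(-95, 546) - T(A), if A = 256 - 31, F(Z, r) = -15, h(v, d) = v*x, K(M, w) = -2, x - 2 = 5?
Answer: -4453/7 ≈ -636.14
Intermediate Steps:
x = 7 (x = 2 + 5 = 7)
h(v, d) = 7*v (h(v, d) = v*7 = 7*v)
A = 225
T(B) = -202/7 (T(B) = (-15 - 187)/7 = (⅐)*(-202) = -202/7)
h(-95, 546) - T(A) = 7*(-95) - 1*(-202/7) = -665 + 202/7 = -4453/7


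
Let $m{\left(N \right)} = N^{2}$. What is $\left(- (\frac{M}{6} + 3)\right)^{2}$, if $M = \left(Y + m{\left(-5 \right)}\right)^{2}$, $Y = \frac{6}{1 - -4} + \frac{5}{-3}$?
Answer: $\frac{4863249169}{455625} \approx 10674.0$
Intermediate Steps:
$Y = - \frac{7}{15}$ ($Y = \frac{6}{1 + 4} + 5 \left(- \frac{1}{3}\right) = \frac{6}{5} - \frac{5}{3} = - \frac{7}{15} \approx -0.46667$)
$M = \frac{135424}{225}$ ($M = \left(- \frac{7}{15} + \left(-5\right)^{2}\right)^{2} = \left(- \frac{7}{15} + 25\right)^{2} = \left(\frac{368}{15}\right)^{2} = \frac{135424}{225} \approx 601.88$)
$\left(- (\frac{M}{6} + 3)\right)^{2} = \left(- (\frac{135424}{225 \cdot 6} + 3)\right)^{2} = \left(- (\frac{135424}{225} \cdot \frac{1}{6} + 3)\right)^{2} = \left(- (\frac{67712}{675} + 3)\right)^{2} = \left(\left(-1\right) \frac{69737}{675}\right)^{2} = \left(- \frac{69737}{675}\right)^{2} = \frac{4863249169}{455625}$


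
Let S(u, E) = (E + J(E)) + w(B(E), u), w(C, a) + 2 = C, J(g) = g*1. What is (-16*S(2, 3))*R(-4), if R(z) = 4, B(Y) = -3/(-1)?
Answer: -448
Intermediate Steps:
J(g) = g
B(Y) = 3 (B(Y) = -3*(-1) = 3)
w(C, a) = -2 + C
S(u, E) = 1 + 2*E (S(u, E) = (E + E) + (-2 + 3) = 2*E + 1 = 1 + 2*E)
(-16*S(2, 3))*R(-4) = -16*(1 + 2*3)*4 = -16*(1 + 6)*4 = -16*7*4 = -112*4 = -448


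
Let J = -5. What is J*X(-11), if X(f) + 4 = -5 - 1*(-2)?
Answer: 35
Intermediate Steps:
X(f) = -7 (X(f) = -4 + (-5 - 1*(-2)) = -4 + (-5 + 2) = -4 - 3 = -7)
J*X(-11) = -5*(-7) = 35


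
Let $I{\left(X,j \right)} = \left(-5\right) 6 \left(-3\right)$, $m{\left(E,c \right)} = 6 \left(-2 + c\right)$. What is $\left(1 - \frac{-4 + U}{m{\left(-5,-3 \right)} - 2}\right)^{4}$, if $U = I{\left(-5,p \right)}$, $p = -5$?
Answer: $\frac{12117361}{65536} \approx 184.9$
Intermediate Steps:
$m{\left(E,c \right)} = -12 + 6 c$
$I{\left(X,j \right)} = 90$ ($I{\left(X,j \right)} = \left(-30\right) \left(-3\right) = 90$)
$U = 90$
$\left(1 - \frac{-4 + U}{m{\left(-5,-3 \right)} - 2}\right)^{4} = \left(1 - \frac{-4 + 90}{\left(-12 + 6 \left(-3\right)\right) - 2}\right)^{4} = \left(1 - \frac{86}{\left(-12 - 18\right) - 2}\right)^{4} = \left(1 - \frac{86}{-30 - 2}\right)^{4} = \left(1 - \frac{86}{-32}\right)^{4} = \left(1 - 86 \left(- \frac{1}{32}\right)\right)^{4} = \left(1 - - \frac{43}{16}\right)^{4} = \left(1 + \frac{43}{16}\right)^{4} = \left(\frac{59}{16}\right)^{4} = \frac{12117361}{65536}$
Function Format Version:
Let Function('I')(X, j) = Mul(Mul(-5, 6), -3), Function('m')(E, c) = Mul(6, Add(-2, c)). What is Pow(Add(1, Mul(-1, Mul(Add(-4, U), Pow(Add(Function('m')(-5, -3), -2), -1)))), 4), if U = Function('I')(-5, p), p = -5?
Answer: Rational(12117361, 65536) ≈ 184.90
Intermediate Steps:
Function('m')(E, c) = Add(-12, Mul(6, c))
Function('I')(X, j) = 90 (Function('I')(X, j) = Mul(-30, -3) = 90)
U = 90
Pow(Add(1, Mul(-1, Mul(Add(-4, U), Pow(Add(Function('m')(-5, -3), -2), -1)))), 4) = Pow(Add(1, Mul(-1, Mul(Add(-4, 90), Pow(Add(Add(-12, Mul(6, -3)), -2), -1)))), 4) = Pow(Add(1, Mul(-1, Mul(86, Pow(Add(Add(-12, -18), -2), -1)))), 4) = Pow(Add(1, Mul(-1, Mul(86, Pow(Add(-30, -2), -1)))), 4) = Pow(Add(1, Mul(-1, Mul(86, Pow(-32, -1)))), 4) = Pow(Add(1, Mul(-1, Mul(86, Rational(-1, 32)))), 4) = Pow(Add(1, Mul(-1, Rational(-43, 16))), 4) = Pow(Add(1, Rational(43, 16)), 4) = Pow(Rational(59, 16), 4) = Rational(12117361, 65536)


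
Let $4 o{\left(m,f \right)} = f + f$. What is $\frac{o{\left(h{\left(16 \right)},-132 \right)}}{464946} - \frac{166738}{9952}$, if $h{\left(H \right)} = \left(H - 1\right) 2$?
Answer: $- \frac{6460401915}{385595216} \approx -16.754$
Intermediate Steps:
$h{\left(H \right)} = -2 + 2 H$ ($h{\left(H \right)} = \left(-1 + H\right) 2 = -2 + 2 H$)
$o{\left(m,f \right)} = \frac{f}{2}$ ($o{\left(m,f \right)} = \frac{f + f}{4} = \frac{2 f}{4} = \frac{f}{2}$)
$\frac{o{\left(h{\left(16 \right)},-132 \right)}}{464946} - \frac{166738}{9952} = \frac{\frac{1}{2} \left(-132\right)}{464946} - \frac{166738}{9952} = \left(-66\right) \frac{1}{464946} - \frac{83369}{4976} = - \frac{11}{77491} - \frac{83369}{4976} = - \frac{6460401915}{385595216}$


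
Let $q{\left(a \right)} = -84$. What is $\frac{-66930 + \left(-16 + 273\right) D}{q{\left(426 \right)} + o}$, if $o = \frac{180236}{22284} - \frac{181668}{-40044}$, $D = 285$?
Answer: $- \frac{117398546505}{1326894616} \approx -88.476$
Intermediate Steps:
$o = \frac{234701252}{18590427}$ ($o = 180236 \cdot \frac{1}{22284} - - \frac{15139}{3337} = \frac{45059}{5571} + \frac{15139}{3337} = \frac{234701252}{18590427} \approx 12.625$)
$\frac{-66930 + \left(-16 + 273\right) D}{q{\left(426 \right)} + o} = \frac{-66930 + \left(-16 + 273\right) 285}{-84 + \frac{234701252}{18590427}} = \frac{-66930 + 257 \cdot 285}{- \frac{1326894616}{18590427}} = \left(-66930 + 73245\right) \left(- \frac{18590427}{1326894616}\right) = 6315 \left(- \frac{18590427}{1326894616}\right) = - \frac{117398546505}{1326894616}$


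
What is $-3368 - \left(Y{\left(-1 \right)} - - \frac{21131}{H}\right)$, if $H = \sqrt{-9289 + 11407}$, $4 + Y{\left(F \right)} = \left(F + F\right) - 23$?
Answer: $-3339 - \frac{21131 \sqrt{2118}}{2118} \approx -3798.2$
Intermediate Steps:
$Y{\left(F \right)} = -27 + 2 F$ ($Y{\left(F \right)} = -4 + \left(\left(F + F\right) - 23\right) = -4 + \left(2 F - 23\right) = -4 + \left(-23 + 2 F\right) = -27 + 2 F$)
$H = \sqrt{2118} \approx 46.022$
$-3368 - \left(Y{\left(-1 \right)} - - \frac{21131}{H}\right) = -3368 - \left(\left(-27 + 2 \left(-1\right)\right) - - \frac{21131}{\sqrt{2118}}\right) = -3368 - \left(\left(-27 - 2\right) - - 21131 \frac{\sqrt{2118}}{2118}\right) = -3368 - \left(-29 - - \frac{21131 \sqrt{2118}}{2118}\right) = -3368 - \left(-29 + \frac{21131 \sqrt{2118}}{2118}\right) = -3368 + \left(29 - \frac{21131 \sqrt{2118}}{2118}\right) = -3339 - \frac{21131 \sqrt{2118}}{2118}$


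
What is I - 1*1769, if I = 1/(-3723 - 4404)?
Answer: -14376664/8127 ≈ -1769.0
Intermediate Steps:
I = -1/8127 (I = 1/(-8127) = -1/8127 ≈ -0.00012305)
I - 1*1769 = -1/8127 - 1*1769 = -1/8127 - 1769 = -14376664/8127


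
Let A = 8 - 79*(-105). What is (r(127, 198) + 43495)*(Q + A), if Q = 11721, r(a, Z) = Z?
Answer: 874908632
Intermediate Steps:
A = 8303 (A = 8 + 8295 = 8303)
(r(127, 198) + 43495)*(Q + A) = (198 + 43495)*(11721 + 8303) = 43693*20024 = 874908632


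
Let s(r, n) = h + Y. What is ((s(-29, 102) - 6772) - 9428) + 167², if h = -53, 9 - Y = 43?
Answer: 11602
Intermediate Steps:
Y = -34 (Y = 9 - 1*43 = 9 - 43 = -34)
s(r, n) = -87 (s(r, n) = -53 - 34 = -87)
((s(-29, 102) - 6772) - 9428) + 167² = ((-87 - 6772) - 9428) + 167² = (-6859 - 9428) + 27889 = -16287 + 27889 = 11602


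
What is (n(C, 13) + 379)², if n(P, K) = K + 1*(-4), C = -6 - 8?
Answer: 150544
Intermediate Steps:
C = -14
n(P, K) = -4 + K (n(P, K) = K - 4 = -4 + K)
(n(C, 13) + 379)² = ((-4 + 13) + 379)² = (9 + 379)² = 388² = 150544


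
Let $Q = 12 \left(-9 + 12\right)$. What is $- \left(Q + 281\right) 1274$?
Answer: $-403858$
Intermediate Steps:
$Q = 36$ ($Q = 12 \cdot 3 = 36$)
$- \left(Q + 281\right) 1274 = - \left(36 + 281\right) 1274 = - 317 \cdot 1274 = \left(-1\right) 403858 = -403858$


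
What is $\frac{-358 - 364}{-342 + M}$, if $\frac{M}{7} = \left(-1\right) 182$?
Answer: $\frac{361}{808} \approx 0.44678$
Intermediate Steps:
$M = -1274$ ($M = 7 \left(\left(-1\right) 182\right) = 7 \left(-182\right) = -1274$)
$\frac{-358 - 364}{-342 + M} = \frac{-358 - 364}{-342 - 1274} = - \frac{722}{-1616} = \left(-722\right) \left(- \frac{1}{1616}\right) = \frac{361}{808}$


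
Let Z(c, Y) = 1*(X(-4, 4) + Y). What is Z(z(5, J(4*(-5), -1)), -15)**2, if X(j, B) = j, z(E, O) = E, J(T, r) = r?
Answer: 361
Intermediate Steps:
Z(c, Y) = -4 + Y (Z(c, Y) = 1*(-4 + Y) = -4 + Y)
Z(z(5, J(4*(-5), -1)), -15)**2 = (-4 - 15)**2 = (-19)**2 = 361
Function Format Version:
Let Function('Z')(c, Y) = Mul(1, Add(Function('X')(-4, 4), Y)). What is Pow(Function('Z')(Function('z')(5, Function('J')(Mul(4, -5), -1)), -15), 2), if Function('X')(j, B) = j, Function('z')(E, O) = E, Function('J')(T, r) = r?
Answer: 361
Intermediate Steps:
Function('Z')(c, Y) = Add(-4, Y) (Function('Z')(c, Y) = Mul(1, Add(-4, Y)) = Add(-4, Y))
Pow(Function('Z')(Function('z')(5, Function('J')(Mul(4, -5), -1)), -15), 2) = Pow(Add(-4, -15), 2) = Pow(-19, 2) = 361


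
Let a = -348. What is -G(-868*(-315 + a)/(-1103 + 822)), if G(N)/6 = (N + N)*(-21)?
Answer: -145021968/281 ≈ -5.1609e+5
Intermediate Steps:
G(N) = -252*N (G(N) = 6*((N + N)*(-21)) = 6*((2*N)*(-21)) = 6*(-42*N) = -252*N)
-G(-868*(-315 + a)/(-1103 + 822)) = -(-252)*(-868*(-315 - 348)/(-1103 + 822)) = -(-252)*(-868/((-281/(-663)))) = -(-252)*(-868/((-281*(-1/663)))) = -(-252)*(-868/281/663) = -(-252)*(-868*663/281) = -(-252)*(-575484)/281 = -1*145021968/281 = -145021968/281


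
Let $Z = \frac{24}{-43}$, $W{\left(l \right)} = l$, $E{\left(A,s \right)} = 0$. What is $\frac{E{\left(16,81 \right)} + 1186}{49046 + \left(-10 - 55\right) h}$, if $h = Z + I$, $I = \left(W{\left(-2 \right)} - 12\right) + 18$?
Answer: $\frac{25499}{1049679} \approx 0.024292$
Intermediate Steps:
$I = 4$ ($I = \left(-2 - 12\right) + 18 = -14 + 18 = 4$)
$Z = - \frac{24}{43}$ ($Z = 24 \left(- \frac{1}{43}\right) = - \frac{24}{43} \approx -0.55814$)
$h = \frac{148}{43}$ ($h = - \frac{24}{43} + 4 = \frac{148}{43} \approx 3.4419$)
$\frac{E{\left(16,81 \right)} + 1186}{49046 + \left(-10 - 55\right) h} = \frac{0 + 1186}{49046 + \left(-10 - 55\right) \frac{148}{43}} = \frac{1186}{49046 - \frac{9620}{43}} = \frac{1186}{\frac{2099358}{43}} = 1186 \cdot \frac{43}{2099358} = \frac{25499}{1049679}$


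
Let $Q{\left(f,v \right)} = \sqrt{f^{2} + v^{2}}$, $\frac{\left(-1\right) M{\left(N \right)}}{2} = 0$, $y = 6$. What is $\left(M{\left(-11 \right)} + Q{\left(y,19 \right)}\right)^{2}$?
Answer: $397$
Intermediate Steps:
$M{\left(N \right)} = 0$ ($M{\left(N \right)} = \left(-2\right) 0 = 0$)
$\left(M{\left(-11 \right)} + Q{\left(y,19 \right)}\right)^{2} = \left(0 + \sqrt{6^{2} + 19^{2}}\right)^{2} = \left(0 + \sqrt{36 + 361}\right)^{2} = \left(0 + \sqrt{397}\right)^{2} = \left(\sqrt{397}\right)^{2} = 397$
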